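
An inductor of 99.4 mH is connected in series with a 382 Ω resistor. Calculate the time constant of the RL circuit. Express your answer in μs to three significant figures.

τ ≈ 260 μs

τ = L/R = (9.940×10^-2 H)/(382 Ω) = 2.602×10^-4 s.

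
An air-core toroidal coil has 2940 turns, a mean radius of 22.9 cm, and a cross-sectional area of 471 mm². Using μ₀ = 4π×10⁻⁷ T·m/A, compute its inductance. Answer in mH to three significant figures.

For a thin toroid, L = μ₀N²A/(2πR).
L = (4π×10⁻⁷)(2940)²(4.710×10^-4) / (2π×0.229 m) = 3.556×10^-3 H.

L ≈ 3.56 mH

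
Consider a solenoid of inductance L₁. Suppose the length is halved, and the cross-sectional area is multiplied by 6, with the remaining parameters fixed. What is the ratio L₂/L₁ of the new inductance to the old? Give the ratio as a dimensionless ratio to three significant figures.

L₂/L₁ = 12.0

For a solenoid, L ∝ μᵣN²A/ℓ.
L₂/L₁ = (0.5)^-1 × (6) = 12.0.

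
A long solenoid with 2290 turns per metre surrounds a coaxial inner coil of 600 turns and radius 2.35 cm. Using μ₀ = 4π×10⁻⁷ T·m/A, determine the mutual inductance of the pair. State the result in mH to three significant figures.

The outer solenoid produces a uniform field B₁ = μ₀n₁I₁ across the inner coil,
so the flux linkage is N₂Φ = N₂B₁A₂ = μ₀n₁N₂A₂·I₁, giving M = μ₀n₁N₂A₂.
A₂ = πr² = π(2.350×10^-2 m)² = 1.7349×10^-3 m².
M = (4π×10⁻⁷)(2290)(600)(1.7349×10^-3) = 2.996×10^-3 H.

M ≈ 3.00 mH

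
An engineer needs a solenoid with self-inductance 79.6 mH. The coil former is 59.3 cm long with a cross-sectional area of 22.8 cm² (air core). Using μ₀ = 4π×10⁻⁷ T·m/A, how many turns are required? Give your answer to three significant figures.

A = 22.8 cm² = 2.280×10^-3 m².
From L = μ₀N²A/ℓ, N = √(Lℓ / (μ₀A)).
N = √[(7.960×10^-2)(0.593) / ((4π×10⁻⁷)×2.280×10^-3)] = √(1.647×10^7) ≈ 4058.9.

N ≈ 4060 turns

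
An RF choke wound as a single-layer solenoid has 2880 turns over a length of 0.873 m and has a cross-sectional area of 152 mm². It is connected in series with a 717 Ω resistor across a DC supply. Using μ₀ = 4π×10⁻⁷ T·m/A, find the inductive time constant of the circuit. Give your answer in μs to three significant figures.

A = 152 mm² = 1.520×10^-4 m².
L = μ₀N²A/ℓ = (4π×10⁻⁷)(2880)²(1.520×10^-4)/(0.873) = 1.8148×10^-3 H.
τ = L/R = (1.8148×10^-3)/(717) = 2.531×10^-6 s.

τ ≈ 2.53 μs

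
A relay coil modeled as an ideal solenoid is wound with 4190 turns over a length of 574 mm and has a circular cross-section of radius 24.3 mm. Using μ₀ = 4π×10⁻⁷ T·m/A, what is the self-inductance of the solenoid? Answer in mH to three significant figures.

L ≈ 71.3 mH

A = πr² = π(2.430×10^-2 m)² = 1.855×10^-3 m².
For a long solenoid, L = μ₀N²A/ℓ.
L = (4π×10⁻⁷)(4190)²(1.855×10^-3)/(0.574 m) = 7.130×10^-2 H.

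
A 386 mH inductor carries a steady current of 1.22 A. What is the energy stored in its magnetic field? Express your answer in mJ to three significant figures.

U ≈ 287 mJ

Stored magnetic energy: U = ½LI².
U = ½(0.386 H)(1.22 A)² = 0.2873 J.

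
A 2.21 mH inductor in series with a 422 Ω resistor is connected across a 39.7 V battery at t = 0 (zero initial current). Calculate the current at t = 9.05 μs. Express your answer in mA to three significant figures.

I ≈ 77.4 mA

τ = L/R = 2.210×10^-3/422 = 5.237×10^-6 s; final current I_∞ = ε/R = 39.7/422 = 9.408×10^-2 A.
I(t) = I_∞(1 − e^(−t/τ)) with t/τ = 1.728.
I = (9.408×10^-2)(1 − e^(−1.728)) = 7.737×10^-2 A.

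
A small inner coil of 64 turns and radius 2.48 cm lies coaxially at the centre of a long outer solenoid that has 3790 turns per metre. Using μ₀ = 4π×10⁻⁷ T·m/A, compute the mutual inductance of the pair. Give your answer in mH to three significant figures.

M ≈ 0.589 mH

The outer solenoid produces a uniform field B₁ = μ₀n₁I₁ across the inner coil,
so the flux linkage is N₂Φ = N₂B₁A₂ = μ₀n₁N₂A₂·I₁, giving M = μ₀n₁N₂A₂.
A₂ = πr² = π(2.480×10^-2 m)² = 1.932×10^-3 m².
M = (4π×10⁻⁷)(3790)(64)(1.932×10^-3) = 5.890×10^-4 H.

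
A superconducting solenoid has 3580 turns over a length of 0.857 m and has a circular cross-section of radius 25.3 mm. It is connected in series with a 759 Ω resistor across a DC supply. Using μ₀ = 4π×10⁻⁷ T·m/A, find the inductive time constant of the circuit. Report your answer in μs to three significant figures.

A = πr² = π(2.530×10^-2 m)² = 2.011×10^-3 m².
L = μ₀N²A/ℓ = (4π×10⁻⁷)(3580)²(2.011×10^-3)/(0.857) = 3.779×10^-2 H.
τ = L/R = (3.779×10^-2)/(759) = 4.979×10^-5 s.

τ ≈ 49.8 μs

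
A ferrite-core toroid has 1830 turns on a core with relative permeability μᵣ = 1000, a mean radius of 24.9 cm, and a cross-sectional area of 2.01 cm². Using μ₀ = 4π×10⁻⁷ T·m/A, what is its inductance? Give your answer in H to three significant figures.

For a thin toroid, L = μ₀μᵣN²A/(2πR).
L = (4π×10⁻⁷)(1000)(1830)²(2.010×10^-4) / (2π×0.249 m) = 0.5407 H.

L ≈ 0.541 H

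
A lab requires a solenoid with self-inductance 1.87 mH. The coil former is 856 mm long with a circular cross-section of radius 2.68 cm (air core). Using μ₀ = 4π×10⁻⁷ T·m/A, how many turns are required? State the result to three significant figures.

N ≈ 751 turns

A = πr² = π(2.680×10^-2 m)² = 2.256×10^-3 m².
From L = μ₀N²A/ℓ, N = √(Lℓ / (μ₀A)).
N = √[(1.870×10^-3)(0.856) / ((4π×10⁻⁷)×2.256×10^-3)] = √(5.645×10^5) ≈ 751.4.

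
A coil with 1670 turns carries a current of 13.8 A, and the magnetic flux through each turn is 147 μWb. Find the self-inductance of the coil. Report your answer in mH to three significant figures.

L ≈ 17.8 mH

Self-inductance is defined by L = NΦ_B/I (flux linkage over current).
L = (1670)(1.470×10^-4 Wb)/(13.8 A) = 1.779×10^-2 H.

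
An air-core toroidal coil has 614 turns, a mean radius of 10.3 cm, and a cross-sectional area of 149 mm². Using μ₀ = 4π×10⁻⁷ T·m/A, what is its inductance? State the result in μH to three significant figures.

For a thin toroid, L = μ₀N²A/(2πR).
L = (4π×10⁻⁷)(614)²(1.490×10^-4) / (2π×0.103 m) = 1.091×10^-4 H.

L ≈ 109 μH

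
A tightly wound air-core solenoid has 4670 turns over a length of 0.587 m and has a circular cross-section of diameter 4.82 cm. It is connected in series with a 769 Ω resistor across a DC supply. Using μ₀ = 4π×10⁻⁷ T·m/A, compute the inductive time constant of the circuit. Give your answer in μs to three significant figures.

A = π(d/2)² = π(2.410×10^-2 m)² = 1.8247×10^-3 m².
L = μ₀N²A/ℓ = (4π×10⁻⁷)(4670)²(1.8247×10^-3)/(0.587) = 8.519×10^-2 H.
τ = L/R = (8.519×10^-2)/(769) = 1.108×10^-4 s.

τ ≈ 111 μs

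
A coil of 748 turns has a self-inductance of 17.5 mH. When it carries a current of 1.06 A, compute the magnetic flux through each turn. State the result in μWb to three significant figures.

From L = NΦ_B/I, the flux per turn is Φ_B = LI/N.
Φ_B = (1.750×10^-2 H)(1.06 A)/748 = 2.480×10^-5 Wb.

Φ_B ≈ 24.8 μWb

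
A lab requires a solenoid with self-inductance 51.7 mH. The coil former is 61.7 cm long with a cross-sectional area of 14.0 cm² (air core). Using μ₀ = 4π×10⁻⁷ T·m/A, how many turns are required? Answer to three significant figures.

A = 14.0 cm² = 1.400×10^-3 m².
From L = μ₀N²A/ℓ, N = √(Lℓ / (μ₀A)).
N = √[(5.170×10^-2)(0.617) / ((4π×10⁻⁷)×1.400×10^-3)] = √(1.813×10^7) ≈ 4258.1.

N ≈ 4260 turns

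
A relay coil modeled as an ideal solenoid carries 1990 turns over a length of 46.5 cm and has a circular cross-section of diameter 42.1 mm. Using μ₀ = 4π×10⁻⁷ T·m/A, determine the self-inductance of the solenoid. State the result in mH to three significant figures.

L ≈ 14.9 mH

A = π(d/2)² = π(2.105×10^-2 m)² = 1.392×10^-3 m².
For a long solenoid, L = μ₀N²A/ℓ.
L = (4π×10⁻⁷)(1990)²(1.392×10^-3)/(0.465 m) = 1.490×10^-2 H.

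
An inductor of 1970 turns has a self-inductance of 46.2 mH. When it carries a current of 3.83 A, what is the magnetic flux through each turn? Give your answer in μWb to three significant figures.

Φ_B ≈ 89.8 μWb

From L = NΦ_B/I, the flux per turn is Φ_B = LI/N.
Φ_B = (4.620×10^-2 H)(3.83 A)/1970 = 8.982×10^-5 Wb.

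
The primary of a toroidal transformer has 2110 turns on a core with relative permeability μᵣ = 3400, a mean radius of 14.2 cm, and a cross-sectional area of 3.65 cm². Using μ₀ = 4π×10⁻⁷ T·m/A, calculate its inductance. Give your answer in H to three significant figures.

For a thin toroid, L = μ₀μᵣN²A/(2πR).
L = (4π×10⁻⁷)(3400)(2110)²(3.650×10^-4) / (2π×0.142 m) = 7.782 H.

L ≈ 7.78 H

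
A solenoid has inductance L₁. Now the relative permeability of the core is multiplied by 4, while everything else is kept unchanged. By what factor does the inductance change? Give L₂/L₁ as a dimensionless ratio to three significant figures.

For a solenoid, L ∝ μᵣN²A/ℓ.
L₂/L₁ = (4) = 4.00.

L₂/L₁ = 4.00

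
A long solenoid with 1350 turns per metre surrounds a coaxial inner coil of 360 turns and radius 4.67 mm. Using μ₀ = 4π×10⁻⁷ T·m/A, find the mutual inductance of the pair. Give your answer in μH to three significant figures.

The outer solenoid produces a uniform field B₁ = μ₀n₁I₁ across the inner coil,
so the flux linkage is N₂Φ = N₂B₁A₂ = μ₀n₁N₂A₂·I₁, giving M = μ₀n₁N₂A₂.
A₂ = πr² = π(4.670×10^-3 m)² = 6.851×10^-5 m².
M = (4π×10⁻⁷)(1350)(360)(6.851×10^-5) = 4.184×10^-5 H.

M ≈ 41.8 μH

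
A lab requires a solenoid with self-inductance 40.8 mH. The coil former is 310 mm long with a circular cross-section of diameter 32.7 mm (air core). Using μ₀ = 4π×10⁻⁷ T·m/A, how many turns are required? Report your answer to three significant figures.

A = π(d/2)² = π(1.635×10^-2 m)² = 8.398×10^-4 m².
From L = μ₀N²A/ℓ, N = √(Lℓ / (μ₀A)).
N = √[(4.080×10^-2)(0.31) / ((4π×10⁻⁷)×8.398×10^-4)] = √(1.198×10^7) ≈ 3461.9.

N ≈ 3460 turns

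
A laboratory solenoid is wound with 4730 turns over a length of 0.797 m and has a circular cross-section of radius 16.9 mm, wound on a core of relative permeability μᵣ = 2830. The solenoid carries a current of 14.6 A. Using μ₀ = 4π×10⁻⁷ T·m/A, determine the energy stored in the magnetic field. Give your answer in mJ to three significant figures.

A = πr² = π(1.690×10^-2 m)² = 8.973×10^-4 m².
L = μ₀μᵣN²A/ℓ = (4π×10⁻⁷)(2830)(4730)²(8.973×10^-4)/(0.797) = 89.57 H.
U = ½LI² = ½(89.57)(14.6)² = 9.547×10^3 J.

U ≈ 9550000 mJ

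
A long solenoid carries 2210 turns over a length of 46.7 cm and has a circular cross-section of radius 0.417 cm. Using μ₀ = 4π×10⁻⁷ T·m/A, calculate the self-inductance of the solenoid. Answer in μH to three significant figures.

L ≈ 718 μH

A = πr² = π(4.170×10^-3 m)² = 5.463×10^-5 m².
For a long solenoid, L = μ₀N²A/ℓ.
L = (4π×10⁻⁷)(2210)²(5.463×10^-5)/(0.467 m) = 7.180×10^-4 H.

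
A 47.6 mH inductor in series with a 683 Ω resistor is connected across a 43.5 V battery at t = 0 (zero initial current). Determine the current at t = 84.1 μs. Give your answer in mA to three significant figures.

τ = L/R = 4.760×10^-2/683 = 6.969×10^-5 s; final current I_∞ = ε/R = 43.5/683 = 6.369×10^-2 A.
I(t) = I_∞(1 − e^(−t/τ)) with t/τ = 1.207.
I = (6.369×10^-2)(1 − e^(−1.207)) = 4.464×10^-2 A.

I ≈ 44.6 mA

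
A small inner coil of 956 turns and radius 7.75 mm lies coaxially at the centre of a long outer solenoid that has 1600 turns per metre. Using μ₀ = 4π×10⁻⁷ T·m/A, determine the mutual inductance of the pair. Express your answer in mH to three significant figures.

M ≈ 0.363 mH

The outer solenoid produces a uniform field B₁ = μ₀n₁I₁ across the inner coil,
so the flux linkage is N₂Φ = N₂B₁A₂ = μ₀n₁N₂A₂·I₁, giving M = μ₀n₁N₂A₂.
A₂ = πr² = π(7.750×10^-3 m)² = 1.887×10^-4 m².
M = (4π×10⁻⁷)(1600)(956)(1.887×10^-4) = 3.627×10^-4 H.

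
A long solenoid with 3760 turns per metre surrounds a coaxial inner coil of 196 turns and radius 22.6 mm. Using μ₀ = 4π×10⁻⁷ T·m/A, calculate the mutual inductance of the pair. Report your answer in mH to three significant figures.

The outer solenoid produces a uniform field B₁ = μ₀n₁I₁ across the inner coil,
so the flux linkage is N₂Φ = N₂B₁A₂ = μ₀n₁N₂A₂·I₁, giving M = μ₀n₁N₂A₂.
A₂ = πr² = π(2.260×10^-2 m)² = 1.6046×10^-3 m².
M = (4π×10⁻⁷)(3760)(196)(1.6046×10^-3) = 1.486×10^-3 H.

M ≈ 1.49 mH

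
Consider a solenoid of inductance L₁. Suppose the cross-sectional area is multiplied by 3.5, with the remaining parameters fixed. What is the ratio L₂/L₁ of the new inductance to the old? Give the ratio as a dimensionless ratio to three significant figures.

For a solenoid, L ∝ μᵣN²A/ℓ.
L₂/L₁ = (3.5) = 3.50.

L₂/L₁ = 3.50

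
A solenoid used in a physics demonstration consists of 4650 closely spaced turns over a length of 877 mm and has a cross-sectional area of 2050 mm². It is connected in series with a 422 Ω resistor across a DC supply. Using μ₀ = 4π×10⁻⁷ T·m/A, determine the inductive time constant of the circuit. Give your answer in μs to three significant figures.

A = 2050 mm² = 2.050×10^-3 m².
L = μ₀N²A/ℓ = (4π×10⁻⁷)(4650)²(2.050×10^-3)/(0.877) = 6.351×10^-2 H.
τ = L/R = (6.351×10^-2)/(422) = 1.505×10^-4 s.

τ ≈ 151 μs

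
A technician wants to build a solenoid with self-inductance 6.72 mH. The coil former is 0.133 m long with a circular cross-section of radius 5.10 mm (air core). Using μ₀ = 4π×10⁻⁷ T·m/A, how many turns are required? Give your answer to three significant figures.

N ≈ 2950 turns

A = πr² = π(5.100×10^-3 m)² = 8.171×10^-5 m².
From L = μ₀N²A/ℓ, N = √(Lℓ / (μ₀A)).
N = √[(6.720×10^-3)(0.133) / ((4π×10⁻⁷)×8.171×10^-5)] = √(8.704×10^6) ≈ 2950.3.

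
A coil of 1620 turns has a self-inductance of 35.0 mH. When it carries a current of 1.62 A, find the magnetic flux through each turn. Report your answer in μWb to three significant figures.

From L = NΦ_B/I, the flux per turn is Φ_B = LI/N.
Φ_B = (3.500×10^-2 H)(1.62 A)/1620 = 3.500×10^-5 Wb.

Φ_B ≈ 35.0 μWb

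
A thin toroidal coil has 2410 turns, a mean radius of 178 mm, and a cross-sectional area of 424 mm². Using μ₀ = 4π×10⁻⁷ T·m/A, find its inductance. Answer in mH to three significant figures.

L ≈ 2.77 mH

For a thin toroid, L = μ₀N²A/(2πR).
L = (4π×10⁻⁷)(2410)²(4.240×10^-4) / (2π×0.178 m) = 2.767×10^-3 H.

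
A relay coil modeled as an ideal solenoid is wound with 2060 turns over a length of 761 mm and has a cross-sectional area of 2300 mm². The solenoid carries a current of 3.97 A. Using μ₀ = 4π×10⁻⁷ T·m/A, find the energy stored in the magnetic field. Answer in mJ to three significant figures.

A = 2300 mm² = 2.300×10^-3 m².
L = μ₀N²A/ℓ = (4π×10⁻⁷)(2060)²(2.300×10^-3)/(0.761) = 1.612×10^-2 H.
U = ½LI² = ½(1.612×10^-2)(3.97)² = 0.127 J.

U ≈ 127 mJ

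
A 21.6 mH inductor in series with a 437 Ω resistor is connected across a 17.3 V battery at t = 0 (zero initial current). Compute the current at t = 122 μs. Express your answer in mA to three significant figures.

τ = L/R = 2.160×10^-2/437 = 4.943×10^-5 s; final current I_∞ = ε/R = 17.3/437 = 3.959×10^-2 A.
I(t) = I_∞(1 − e^(−t/τ)) with t/τ = 2.468.
I = (3.959×10^-2)(1 − e^(−2.468)) = 3.623×10^-2 A.

I ≈ 36.2 mA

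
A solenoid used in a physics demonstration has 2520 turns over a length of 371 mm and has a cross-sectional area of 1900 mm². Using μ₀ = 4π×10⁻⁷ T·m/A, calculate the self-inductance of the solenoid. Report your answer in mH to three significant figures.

L ≈ 40.9 mH

A = 1900 mm² = 1.900×10^-3 m².
For a long solenoid, L = μ₀N²A/ℓ.
L = (4π×10⁻⁷)(2520)²(1.900×10^-3)/(0.371 m) = 4.087×10^-2 H.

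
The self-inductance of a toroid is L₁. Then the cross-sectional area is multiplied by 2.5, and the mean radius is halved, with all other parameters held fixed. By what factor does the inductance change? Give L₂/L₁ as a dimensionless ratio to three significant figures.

For a toroid, L ∝ μᵣN²A/R.
L₂/L₁ = (2.5) × (0.5)^-1 = 5.00.

L₂/L₁ = 5.00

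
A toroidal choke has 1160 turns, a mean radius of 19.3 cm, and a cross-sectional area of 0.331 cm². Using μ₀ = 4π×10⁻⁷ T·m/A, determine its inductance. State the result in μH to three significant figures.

For a thin toroid, L = μ₀N²A/(2πR).
L = (4π×10⁻⁷)(1160)²(3.310×10^-5) / (2π×0.193 m) = 4.615×10^-5 H.

L ≈ 46.2 μH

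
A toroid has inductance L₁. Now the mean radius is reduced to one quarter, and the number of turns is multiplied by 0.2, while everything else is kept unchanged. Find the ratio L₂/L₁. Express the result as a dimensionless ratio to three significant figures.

L₂/L₁ = 0.160

For a toroid, L ∝ μᵣN²A/R.
L₂/L₁ = (0.25)^-1 × (0.2)^2 = 0.160.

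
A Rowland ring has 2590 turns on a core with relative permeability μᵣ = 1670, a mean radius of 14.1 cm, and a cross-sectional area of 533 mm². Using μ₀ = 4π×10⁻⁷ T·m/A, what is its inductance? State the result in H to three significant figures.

L ≈ 8.47 H

For a thin toroid, L = μ₀μᵣN²A/(2πR).
L = (4π×10⁻⁷)(1670)(2590)²(5.330×10^-4) / (2π×0.141 m) = 8.469 H.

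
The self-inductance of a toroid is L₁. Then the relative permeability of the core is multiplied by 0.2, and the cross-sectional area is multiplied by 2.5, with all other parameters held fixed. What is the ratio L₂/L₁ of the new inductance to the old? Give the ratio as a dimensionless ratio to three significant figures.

For a toroid, L ∝ μᵣN²A/R.
L₂/L₁ = (0.2) × (2.5) = 0.500.

L₂/L₁ = 0.500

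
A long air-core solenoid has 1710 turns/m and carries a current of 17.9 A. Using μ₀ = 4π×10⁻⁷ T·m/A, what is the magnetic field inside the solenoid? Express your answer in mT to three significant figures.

B ≈ 38.5 mT

Inside a long solenoid, B = μ₀nI.
B = (4π×10⁻⁷)(1.710×10^3 m⁻¹)(17.9 A) = 3.846×10^-2 T.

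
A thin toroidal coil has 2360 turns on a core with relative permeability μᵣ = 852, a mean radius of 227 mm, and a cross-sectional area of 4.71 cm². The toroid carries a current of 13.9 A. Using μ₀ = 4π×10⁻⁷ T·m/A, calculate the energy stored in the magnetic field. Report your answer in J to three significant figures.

L = μ₀μᵣN²A/(2πR) = (4π×10⁻⁷)(852)(2360)²(4.710×10^-4)/(2π×0.227) = 1.969 H.
U = ½LI² = ½(1.969)(13.9)² = 190.2 J.

U ≈ 190 J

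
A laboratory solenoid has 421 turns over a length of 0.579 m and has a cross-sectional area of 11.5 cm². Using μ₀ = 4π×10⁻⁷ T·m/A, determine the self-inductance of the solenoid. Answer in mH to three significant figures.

A = 11.5 cm² = 1.150×10^-3 m².
For a long solenoid, L = μ₀N²A/ℓ.
L = (4π×10⁻⁷)(421)²(1.150×10^-3)/(0.579 m) = 4.424×10^-4 H.

L ≈ 0.442 mH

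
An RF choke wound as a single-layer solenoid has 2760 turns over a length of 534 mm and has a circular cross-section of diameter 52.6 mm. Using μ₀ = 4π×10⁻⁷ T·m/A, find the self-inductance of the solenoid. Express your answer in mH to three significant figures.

A = π(d/2)² = π(2.630×10^-2 m)² = 2.173×10^-3 m².
For a long solenoid, L = μ₀N²A/ℓ.
L = (4π×10⁻⁷)(2760)²(2.173×10^-3)/(0.534 m) = 3.895×10^-2 H.

L ≈ 39.0 mH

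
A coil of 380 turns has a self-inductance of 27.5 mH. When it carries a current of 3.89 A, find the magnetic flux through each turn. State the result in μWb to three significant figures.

Φ_B ≈ 282 μWb

From L = NΦ_B/I, the flux per turn is Φ_B = LI/N.
Φ_B = (2.750×10^-2 H)(3.89 A)/380 = 2.815×10^-4 Wb.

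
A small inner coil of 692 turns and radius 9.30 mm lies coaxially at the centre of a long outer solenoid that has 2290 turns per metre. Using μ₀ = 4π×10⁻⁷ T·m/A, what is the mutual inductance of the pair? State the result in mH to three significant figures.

M ≈ 0.541 mH

The outer solenoid produces a uniform field B₁ = μ₀n₁I₁ across the inner coil,
so the flux linkage is N₂Φ = N₂B₁A₂ = μ₀n₁N₂A₂·I₁, giving M = μ₀n₁N₂A₂.
A₂ = πr² = π(9.300×10^-3 m)² = 2.717×10^-4 m².
M = (4π×10⁻⁷)(2290)(692)(2.717×10^-4) = 5.411×10^-4 H.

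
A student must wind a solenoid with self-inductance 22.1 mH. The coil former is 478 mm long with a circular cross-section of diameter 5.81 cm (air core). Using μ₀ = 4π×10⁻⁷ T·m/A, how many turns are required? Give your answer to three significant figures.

A = π(d/2)² = π(2.905×10^-2 m)² = 2.651×10^-3 m².
From L = μ₀N²A/ℓ, N = √(Lℓ / (μ₀A)).
N = √[(2.210×10^-2)(0.478) / ((4π×10⁻⁷)×2.651×10^-3)] = √(3.171×10^6) ≈ 1780.7.

N ≈ 1780 turns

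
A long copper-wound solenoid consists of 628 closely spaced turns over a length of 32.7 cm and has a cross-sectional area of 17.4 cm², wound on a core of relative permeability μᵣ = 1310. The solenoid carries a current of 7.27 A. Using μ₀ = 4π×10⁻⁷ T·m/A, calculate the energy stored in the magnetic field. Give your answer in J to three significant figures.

A = 17.4 cm² = 1.740×10^-3 m².
L = μ₀μᵣN²A/ℓ = (4π×10⁻⁷)(1310)(628)²(1.740×10^-3)/(0.327) = 3.4546 H.
U = ½LI² = ½(3.4546)(7.27)² = 91.29 J.

U ≈ 91.3 J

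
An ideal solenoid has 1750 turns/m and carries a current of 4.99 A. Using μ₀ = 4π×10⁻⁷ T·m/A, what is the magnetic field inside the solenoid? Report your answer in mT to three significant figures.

B ≈ 11.0 mT

Inside a long solenoid, B = μ₀nI.
B = (4π×10⁻⁷)(1.750×10^3 m⁻¹)(4.99 A) = 1.097×10^-2 T.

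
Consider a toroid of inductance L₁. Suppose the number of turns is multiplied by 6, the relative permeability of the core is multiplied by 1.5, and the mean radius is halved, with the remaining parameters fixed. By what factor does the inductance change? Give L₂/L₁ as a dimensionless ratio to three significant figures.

L₂/L₁ = 108

For a toroid, L ∝ μᵣN²A/R.
L₂/L₁ = (6)^2 × (1.5) × (0.5)^-1 = 108.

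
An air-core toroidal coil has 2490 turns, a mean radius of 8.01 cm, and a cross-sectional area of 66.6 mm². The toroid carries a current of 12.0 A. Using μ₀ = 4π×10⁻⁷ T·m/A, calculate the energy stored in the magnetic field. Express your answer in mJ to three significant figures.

U ≈ 74.2 mJ

L = μ₀N²A/(2πR) = (4π×10⁻⁷)(2490)²(6.660×10^-5)/(2π×8.010×10^-2) = 1.031×10^-3 H.
U = ½LI² = ½(1.031×10^-3)(12.0)² = 7.423×10^-2 J.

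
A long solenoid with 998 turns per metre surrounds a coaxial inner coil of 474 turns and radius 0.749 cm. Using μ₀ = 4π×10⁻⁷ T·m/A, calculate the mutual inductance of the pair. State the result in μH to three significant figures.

M ≈ 105 μH

The outer solenoid produces a uniform field B₁ = μ₀n₁I₁ across the inner coil,
so the flux linkage is N₂Φ = N₂B₁A₂ = μ₀n₁N₂A₂·I₁, giving M = μ₀n₁N₂A₂.
A₂ = πr² = π(7.490×10^-3 m)² = 1.762×10^-4 m².
M = (4π×10⁻⁷)(998)(474)(1.762×10^-4) = 1.048×10^-4 H.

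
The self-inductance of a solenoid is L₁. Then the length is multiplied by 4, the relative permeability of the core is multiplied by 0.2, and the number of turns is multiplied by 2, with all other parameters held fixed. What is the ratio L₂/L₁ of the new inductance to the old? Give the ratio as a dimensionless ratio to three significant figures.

L₂/L₁ = 0.200

For a solenoid, L ∝ μᵣN²A/ℓ.
L₂/L₁ = (4)^-1 × (0.2) × (2)^2 = 0.200.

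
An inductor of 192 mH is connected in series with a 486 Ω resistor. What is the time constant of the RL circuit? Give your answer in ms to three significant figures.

τ ≈ 0.395 ms

τ = L/R = (0.192 H)/(486 Ω) = 3.951×10^-4 s.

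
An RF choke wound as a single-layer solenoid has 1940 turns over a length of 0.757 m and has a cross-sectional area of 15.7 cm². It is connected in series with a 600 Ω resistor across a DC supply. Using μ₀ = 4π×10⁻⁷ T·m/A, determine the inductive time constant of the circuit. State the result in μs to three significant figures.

A = 15.7 cm² = 1.570×10^-3 m².
L = μ₀N²A/ℓ = (4π×10⁻⁷)(1940)²(1.570×10^-3)/(0.757) = 9.809×10^-3 H.
τ = L/R = (9.809×10^-3)/(600) = 1.6348×10^-5 s.

τ ≈ 16.3 μs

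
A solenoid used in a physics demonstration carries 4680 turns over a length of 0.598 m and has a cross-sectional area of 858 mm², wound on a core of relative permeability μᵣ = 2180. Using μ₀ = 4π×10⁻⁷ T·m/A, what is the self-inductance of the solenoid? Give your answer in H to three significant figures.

A = 858 mm² = 8.580×10^-4 m².
For a long solenoid, L = μ₀μᵣN²A/ℓ.
L = (4π×10⁻⁷)(2180)(4680)²(8.580×10^-4)/(0.598 m) = 86.09 H.

L ≈ 86.1 H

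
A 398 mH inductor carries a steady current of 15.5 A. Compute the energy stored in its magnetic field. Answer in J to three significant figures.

Stored magnetic energy: U = ½LI².
U = ½(0.398 H)(15.5 A)² = 47.81 J.

U ≈ 47.8 J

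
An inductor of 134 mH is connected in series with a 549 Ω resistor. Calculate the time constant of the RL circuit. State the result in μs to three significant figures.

τ = L/R = (0.134 H)/(549 Ω) = 2.441×10^-4 s.

τ ≈ 244 μs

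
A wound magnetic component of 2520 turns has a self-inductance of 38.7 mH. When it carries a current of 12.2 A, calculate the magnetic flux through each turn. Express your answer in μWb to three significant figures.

From L = NΦ_B/I, the flux per turn is Φ_B = LI/N.
Φ_B = (3.870×10^-2 H)(12.2 A)/2520 = 1.874×10^-4 Wb.

Φ_B ≈ 187 μWb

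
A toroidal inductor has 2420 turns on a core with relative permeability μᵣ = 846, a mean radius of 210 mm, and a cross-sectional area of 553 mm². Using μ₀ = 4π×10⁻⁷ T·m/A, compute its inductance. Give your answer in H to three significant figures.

L ≈ 2.61 H

For a thin toroid, L = μ₀μᵣN²A/(2πR).
L = (4π×10⁻⁷)(846)(2420)²(5.530×10^-4) / (2π×0.21 m) = 2.609 H.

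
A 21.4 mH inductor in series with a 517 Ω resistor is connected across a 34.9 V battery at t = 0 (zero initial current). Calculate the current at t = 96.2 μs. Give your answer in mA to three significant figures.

I ≈ 60.9 mA

τ = L/R = 2.140×10^-2/517 = 4.139×10^-5 s; final current I_∞ = ε/R = 34.9/517 = 6.750×10^-2 A.
I(t) = I_∞(1 − e^(−t/τ)) with t/τ = 2.324.
I = (6.750×10^-2)(1 − e^(−2.324)) = 6.090×10^-2 A.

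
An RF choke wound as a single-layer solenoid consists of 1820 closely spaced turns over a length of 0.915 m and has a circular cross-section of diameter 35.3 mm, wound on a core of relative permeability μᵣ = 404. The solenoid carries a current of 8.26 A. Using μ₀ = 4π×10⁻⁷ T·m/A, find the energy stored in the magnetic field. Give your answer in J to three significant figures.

U ≈ 61.4 J

A = π(d/2)² = π(1.765×10^-2 m)² = 9.787×10^-4 m².
L = μ₀μᵣN²A/ℓ = (4π×10⁻⁷)(404)(1820)²(9.787×10^-4)/(0.915) = 1.799 H.
U = ½LI² = ½(1.799)(8.26)² = 61.36 J.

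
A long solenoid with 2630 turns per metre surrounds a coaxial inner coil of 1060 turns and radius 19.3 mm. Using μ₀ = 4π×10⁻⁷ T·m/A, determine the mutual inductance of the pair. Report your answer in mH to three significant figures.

M ≈ 4.10 mH

The outer solenoid produces a uniform field B₁ = μ₀n₁I₁ across the inner coil,
so the flux linkage is N₂Φ = N₂B₁A₂ = μ₀n₁N₂A₂·I₁, giving M = μ₀n₁N₂A₂.
A₂ = πr² = π(1.930×10^-2 m)² = 1.170×10^-3 m².
M = (4π×10⁻⁷)(2630)(1060)(1.170×10^-3) = 4.100×10^-3 H.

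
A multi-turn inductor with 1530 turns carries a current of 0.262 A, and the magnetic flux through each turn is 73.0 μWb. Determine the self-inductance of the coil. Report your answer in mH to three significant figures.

Self-inductance is defined by L = NΦ_B/I (flux linkage over current).
L = (1530)(7.300×10^-5 Wb)/(0.262 A) = 0.4263 H.

L ≈ 426 mH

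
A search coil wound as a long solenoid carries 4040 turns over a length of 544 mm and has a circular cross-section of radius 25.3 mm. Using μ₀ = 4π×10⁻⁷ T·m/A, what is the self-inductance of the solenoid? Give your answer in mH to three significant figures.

A = πr² = π(2.530×10^-2 m)² = 2.011×10^-3 m².
For a long solenoid, L = μ₀N²A/ℓ.
L = (4π×10⁻⁷)(4040)²(2.011×10^-3)/(0.544 m) = 7.582×10^-2 H.

L ≈ 75.8 mH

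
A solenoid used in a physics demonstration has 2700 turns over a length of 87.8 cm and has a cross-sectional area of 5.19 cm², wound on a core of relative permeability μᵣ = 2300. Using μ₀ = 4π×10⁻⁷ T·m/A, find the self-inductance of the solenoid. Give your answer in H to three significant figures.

A = 5.19 cm² = 5.190×10^-4 m².
For a long solenoid, L = μ₀μᵣN²A/ℓ.
L = (4π×10⁻⁷)(2300)(2700)²(5.190×10^-4)/(0.878 m) = 12.45 H.

L ≈ 12.5 H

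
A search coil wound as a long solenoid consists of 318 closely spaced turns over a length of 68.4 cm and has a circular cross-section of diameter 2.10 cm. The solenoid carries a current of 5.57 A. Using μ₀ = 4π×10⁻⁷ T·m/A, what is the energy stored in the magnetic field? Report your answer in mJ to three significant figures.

U ≈ 0.998 mJ

A = π(d/2)² = π(1.050×10^-2 m)² = 3.464×10^-4 m².
L = μ₀N²A/ℓ = (4π×10⁻⁷)(318)²(3.464×10^-4)/(0.684) = 6.4348×10^-5 H.
U = ½LI² = ½(6.4348×10^-5)(5.57)² = 9.982×10^-4 J.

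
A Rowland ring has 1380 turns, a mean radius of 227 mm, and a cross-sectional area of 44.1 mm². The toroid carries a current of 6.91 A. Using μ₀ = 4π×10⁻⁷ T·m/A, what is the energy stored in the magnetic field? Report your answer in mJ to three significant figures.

U ≈ 1.77 mJ

L = μ₀N²A/(2πR) = (4π×10⁻⁷)(1380)²(4.410×10^-5)/(2π×0.227) = 7.399×10^-5 H.
U = ½LI² = ½(7.399×10^-5)(6.91)² = 1.767×10^-3 J.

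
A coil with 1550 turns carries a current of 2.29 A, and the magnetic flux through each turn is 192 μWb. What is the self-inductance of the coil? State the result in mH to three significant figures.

L ≈ 130 mH

Self-inductance is defined by L = NΦ_B/I (flux linkage over current).
L = (1550)(1.920×10^-4 Wb)/(2.29 A) = 0.13 H.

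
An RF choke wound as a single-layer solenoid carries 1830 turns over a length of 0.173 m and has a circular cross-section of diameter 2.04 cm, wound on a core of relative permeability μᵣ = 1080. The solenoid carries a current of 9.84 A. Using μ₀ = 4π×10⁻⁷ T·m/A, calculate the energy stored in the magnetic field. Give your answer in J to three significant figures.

U ≈ 416 J

A = π(d/2)² = π(1.020×10^-2 m)² = 3.269×10^-4 m².
L = μ₀μᵣN²A/ℓ = (4π×10⁻⁷)(1080)(1830)²(3.269×10^-4)/(0.173) = 8.587 H.
U = ½LI² = ½(8.587)(9.84)² = 415.7 J.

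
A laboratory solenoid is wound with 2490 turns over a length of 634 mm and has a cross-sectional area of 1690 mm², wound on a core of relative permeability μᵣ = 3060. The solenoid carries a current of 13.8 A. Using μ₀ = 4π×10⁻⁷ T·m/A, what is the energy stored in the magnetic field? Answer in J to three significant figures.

U ≈ 6050 J

A = 1690 mm² = 1.690×10^-3 m².
L = μ₀μᵣN²A/ℓ = (4π×10⁻⁷)(3060)(2490)²(1.690×10^-3)/(0.634) = 63.55 H.
U = ½LI² = ½(63.55)(13.8)² = 6.051×10^3 J.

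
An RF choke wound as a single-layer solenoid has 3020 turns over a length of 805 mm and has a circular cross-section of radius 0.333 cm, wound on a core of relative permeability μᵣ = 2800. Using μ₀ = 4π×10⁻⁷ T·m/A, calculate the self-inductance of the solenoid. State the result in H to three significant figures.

L ≈ 1.39 H

A = πr² = π(3.330×10^-3 m)² = 3.484×10^-5 m².
For a long solenoid, L = μ₀μᵣN²A/ℓ.
L = (4π×10⁻⁷)(2800)(3020)²(3.484×10^-5)/(0.805 m) = 1.389 H.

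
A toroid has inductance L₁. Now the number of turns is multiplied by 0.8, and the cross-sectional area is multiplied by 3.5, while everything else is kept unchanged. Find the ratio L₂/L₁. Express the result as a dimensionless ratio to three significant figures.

L₂/L₁ = 2.24

For a toroid, L ∝ μᵣN²A/R.
L₂/L₁ = (0.8)^2 × (3.5) = 2.24.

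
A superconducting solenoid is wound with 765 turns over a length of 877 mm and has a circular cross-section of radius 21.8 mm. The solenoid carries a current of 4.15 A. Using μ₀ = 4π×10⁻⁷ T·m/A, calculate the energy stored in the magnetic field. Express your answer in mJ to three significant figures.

U ≈ 10.8 mJ

A = πr² = π(2.180×10^-2 m)² = 1.493×10^-3 m².
L = μ₀N²A/ℓ = (4π×10⁻⁷)(765)²(1.493×10^-3)/(0.877) = 1.252×10^-3 H.
U = ½LI² = ½(1.252×10^-3)(4.15)² = 1.078×10^-2 J.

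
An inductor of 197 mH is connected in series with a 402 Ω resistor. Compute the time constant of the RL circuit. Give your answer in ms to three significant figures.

τ ≈ 0.490 ms

τ = L/R = (0.197 H)/(402 Ω) = 4.900×10^-4 s.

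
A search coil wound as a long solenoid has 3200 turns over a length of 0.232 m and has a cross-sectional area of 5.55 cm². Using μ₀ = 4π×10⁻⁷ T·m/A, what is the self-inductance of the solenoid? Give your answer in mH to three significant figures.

A = 5.55 cm² = 5.550×10^-4 m².
For a long solenoid, L = μ₀N²A/ℓ.
L = (4π×10⁻⁷)(3200)²(5.550×10^-4)/(0.232 m) = 3.078×10^-2 H.

L ≈ 30.8 mH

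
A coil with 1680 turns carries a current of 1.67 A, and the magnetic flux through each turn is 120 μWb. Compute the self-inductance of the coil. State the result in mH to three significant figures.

L ≈ 121 mH

Self-inductance is defined by L = NΦ_B/I (flux linkage over current).
L = (1680)(1.200×10^-4 Wb)/(1.67 A) = 0.1207 H.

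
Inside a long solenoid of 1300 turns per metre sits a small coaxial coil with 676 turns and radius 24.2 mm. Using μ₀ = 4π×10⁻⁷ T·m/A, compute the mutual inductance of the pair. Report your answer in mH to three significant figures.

The outer solenoid produces a uniform field B₁ = μ₀n₁I₁ across the inner coil,
so the flux linkage is N₂Φ = N₂B₁A₂ = μ₀n₁N₂A₂·I₁, giving M = μ₀n₁N₂A₂.
A₂ = πr² = π(2.420×10^-2 m)² = 1.840×10^-3 m².
M = (4π×10⁻⁷)(1300)(676)(1.840×10^-3) = 2.032×10^-3 H.

M ≈ 2.03 mH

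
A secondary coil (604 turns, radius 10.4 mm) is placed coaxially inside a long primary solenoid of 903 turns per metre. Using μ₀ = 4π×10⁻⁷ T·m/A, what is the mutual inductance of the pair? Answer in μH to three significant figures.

The outer solenoid produces a uniform field B₁ = μ₀n₁I₁ across the inner coil,
so the flux linkage is N₂Φ = N₂B₁A₂ = μ₀n₁N₂A₂·I₁, giving M = μ₀n₁N₂A₂.
A₂ = πr² = π(1.040×10^-2 m)² = 3.398×10^-4 m².
M = (4π×10⁻⁷)(903)(604)(3.398×10^-4) = 2.329×10^-4 H.

M ≈ 233 μH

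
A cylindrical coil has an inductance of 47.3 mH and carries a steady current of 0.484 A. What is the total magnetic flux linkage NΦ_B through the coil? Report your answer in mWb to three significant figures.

NΦ_B ≈ 22.9 mWb

From L = NΦ_B/I, the flux linkage is NΦ_B = LI.
NΦ_B = (4.730×10^-2 H)(0.484 A) = 2.289×10^-2 Wb.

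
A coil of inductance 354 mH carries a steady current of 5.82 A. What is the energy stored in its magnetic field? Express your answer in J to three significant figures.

Stored magnetic energy: U = ½LI².
U = ½(0.354 H)(5.82 A)² = 5.995 J.

U ≈ 6.00 J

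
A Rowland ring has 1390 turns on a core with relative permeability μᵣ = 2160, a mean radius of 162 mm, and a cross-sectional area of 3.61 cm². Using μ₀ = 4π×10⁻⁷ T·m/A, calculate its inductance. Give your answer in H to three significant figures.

L ≈ 1.86 H

For a thin toroid, L = μ₀μᵣN²A/(2πR).
L = (4π×10⁻⁷)(2160)(1390)²(3.610×10^-4) / (2π×0.162 m) = 1.86 H.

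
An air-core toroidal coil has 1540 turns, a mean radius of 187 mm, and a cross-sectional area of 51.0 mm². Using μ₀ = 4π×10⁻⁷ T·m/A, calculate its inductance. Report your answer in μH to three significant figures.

For a thin toroid, L = μ₀N²A/(2πR).
L = (4π×10⁻⁷)(1540)²(5.100×10^-5) / (2π×0.187 m) = 1.294×10^-4 H.

L ≈ 129 μH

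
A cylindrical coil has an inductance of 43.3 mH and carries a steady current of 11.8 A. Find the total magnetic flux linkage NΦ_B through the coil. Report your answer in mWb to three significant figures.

NΦ_B ≈ 511 mWb

From L = NΦ_B/I, the flux linkage is NΦ_B = LI.
NΦ_B = (4.330×10^-2 H)(11.8 A) = 0.5109 Wb.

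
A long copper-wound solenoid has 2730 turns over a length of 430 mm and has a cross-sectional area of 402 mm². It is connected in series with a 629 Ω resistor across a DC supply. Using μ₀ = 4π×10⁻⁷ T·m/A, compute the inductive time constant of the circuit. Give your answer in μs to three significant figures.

A = 402 mm² = 4.020×10^-4 m².
L = μ₀N²A/ℓ = (4π×10⁻⁷)(2730)²(4.020×10^-4)/(0.43) = 8.756×10^-3 H.
τ = L/R = (8.756×10^-3)/(629) = 1.392×10^-5 s.

τ ≈ 13.9 μs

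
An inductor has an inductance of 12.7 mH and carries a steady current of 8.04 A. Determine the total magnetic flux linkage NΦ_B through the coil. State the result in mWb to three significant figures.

NΦ_B ≈ 102 mWb

From L = NΦ_B/I, the flux linkage is NΦ_B = LI.
NΦ_B = (1.270×10^-2 H)(8.04 A) = 0.1021 Wb.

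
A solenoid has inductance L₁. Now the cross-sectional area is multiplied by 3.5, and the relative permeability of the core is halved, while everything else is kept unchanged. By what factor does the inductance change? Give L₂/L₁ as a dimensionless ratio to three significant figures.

For a solenoid, L ∝ μᵣN²A/ℓ.
L₂/L₁ = (3.5) × (0.5) = 1.75.

L₂/L₁ = 1.75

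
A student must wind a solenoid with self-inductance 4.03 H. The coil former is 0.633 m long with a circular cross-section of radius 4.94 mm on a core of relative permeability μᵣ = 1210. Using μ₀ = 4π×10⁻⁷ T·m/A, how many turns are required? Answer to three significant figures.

A = πr² = π(4.940×10^-3 m)² = 7.667×10^-5 m².
From L = μ₀μᵣN²A/ℓ, N = √(Lℓ / (μ₀μᵣA)).
N = √[(4.03)(0.633) / ((4π×10⁻⁷)(1210)×7.667×10^-5)] = √(2.188×10^7) ≈ 4677.9.

N ≈ 4680 turns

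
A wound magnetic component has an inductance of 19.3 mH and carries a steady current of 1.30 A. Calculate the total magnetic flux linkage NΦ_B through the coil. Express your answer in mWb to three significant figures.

From L = NΦ_B/I, the flux linkage is NΦ_B = LI.
NΦ_B = (1.930×10^-2 H)(1.30 A) = 2.509×10^-2 Wb.

NΦ_B ≈ 25.1 mWb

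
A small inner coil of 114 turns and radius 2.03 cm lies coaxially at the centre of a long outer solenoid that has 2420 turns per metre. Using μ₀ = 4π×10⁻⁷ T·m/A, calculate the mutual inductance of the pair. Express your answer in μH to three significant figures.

M ≈ 449 μH

The outer solenoid produces a uniform field B₁ = μ₀n₁I₁ across the inner coil,
so the flux linkage is N₂Φ = N₂B₁A₂ = μ₀n₁N₂A₂·I₁, giving M = μ₀n₁N₂A₂.
A₂ = πr² = π(2.030×10^-2 m)² = 1.2946×10^-3 m².
M = (4π×10⁻⁷)(2420)(114)(1.2946×10^-3) = 4.488×10^-4 H.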